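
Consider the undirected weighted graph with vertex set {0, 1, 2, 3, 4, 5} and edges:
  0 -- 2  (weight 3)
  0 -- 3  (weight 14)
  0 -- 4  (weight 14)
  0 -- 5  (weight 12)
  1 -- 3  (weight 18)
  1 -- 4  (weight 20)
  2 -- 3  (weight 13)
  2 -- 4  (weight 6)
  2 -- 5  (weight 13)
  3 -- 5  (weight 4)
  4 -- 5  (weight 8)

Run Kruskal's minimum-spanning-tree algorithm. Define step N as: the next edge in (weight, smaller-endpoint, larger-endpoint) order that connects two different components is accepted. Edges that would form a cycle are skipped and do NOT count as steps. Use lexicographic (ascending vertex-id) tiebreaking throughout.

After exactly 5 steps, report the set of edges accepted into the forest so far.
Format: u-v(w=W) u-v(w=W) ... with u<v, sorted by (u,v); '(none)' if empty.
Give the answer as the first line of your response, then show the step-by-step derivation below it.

0-2(w=3) 1-3(w=18) 2-4(w=6) 3-5(w=4) 4-5(w=8)

step 1: add edge 0-2 (w=3); MST = {0-2(w=3)}
step 2: add edge 3-5 (w=4); MST = {0-2(w=3) 3-5(w=4)}
step 3: add edge 2-4 (w=6); MST = {0-2(w=3) 2-4(w=6) 3-5(w=4)}
step 4: add edge 4-5 (w=8); MST = {0-2(w=3) 2-4(w=6) 3-5(w=4) 4-5(w=8)}
step 5: add edge 1-3 (w=18); MST = {0-2(w=3) 1-3(w=18) 2-4(w=6) 3-5(w=4) 4-5(w=8)}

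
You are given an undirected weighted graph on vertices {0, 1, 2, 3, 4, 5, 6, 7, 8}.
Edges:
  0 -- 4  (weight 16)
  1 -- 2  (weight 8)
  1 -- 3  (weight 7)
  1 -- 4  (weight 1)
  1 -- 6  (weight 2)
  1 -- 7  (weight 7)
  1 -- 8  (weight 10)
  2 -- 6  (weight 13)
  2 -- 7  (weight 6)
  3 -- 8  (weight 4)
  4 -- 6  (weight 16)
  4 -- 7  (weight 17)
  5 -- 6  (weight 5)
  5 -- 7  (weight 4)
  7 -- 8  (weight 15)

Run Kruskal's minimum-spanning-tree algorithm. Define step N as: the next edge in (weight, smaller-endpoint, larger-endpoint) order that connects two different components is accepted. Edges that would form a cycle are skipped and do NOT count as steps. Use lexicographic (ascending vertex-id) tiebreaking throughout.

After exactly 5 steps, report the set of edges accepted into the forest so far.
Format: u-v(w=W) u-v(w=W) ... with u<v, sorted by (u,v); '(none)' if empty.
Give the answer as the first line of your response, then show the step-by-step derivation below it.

1-4(w=1) 1-6(w=2) 3-8(w=4) 5-6(w=5) 5-7(w=4)

step 1: add edge 1-4 (w=1); MST = {1-4(w=1)}
step 2: add edge 1-6 (w=2); MST = {1-4(w=1) 1-6(w=2)}
step 3: add edge 3-8 (w=4); MST = {1-4(w=1) 1-6(w=2) 3-8(w=4)}
step 4: add edge 5-7 (w=4); MST = {1-4(w=1) 1-6(w=2) 3-8(w=4) 5-7(w=4)}
step 5: add edge 5-6 (w=5); MST = {1-4(w=1) 1-6(w=2) 3-8(w=4) 5-6(w=5) 5-7(w=4)}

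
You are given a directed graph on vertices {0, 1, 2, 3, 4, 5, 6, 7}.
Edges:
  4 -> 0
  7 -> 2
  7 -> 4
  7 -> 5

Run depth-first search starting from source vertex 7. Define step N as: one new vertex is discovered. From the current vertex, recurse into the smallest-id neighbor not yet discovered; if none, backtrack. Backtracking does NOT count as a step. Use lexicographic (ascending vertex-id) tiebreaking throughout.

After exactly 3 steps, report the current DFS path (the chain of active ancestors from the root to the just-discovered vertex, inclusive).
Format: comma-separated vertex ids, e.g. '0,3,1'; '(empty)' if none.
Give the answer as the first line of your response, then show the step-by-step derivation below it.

7,4

step 1: discover 7; path=7; order=7
step 2: discover 2; path=7>2; order=7,2
step 3: discover 4; path=7>4; order=7,2,4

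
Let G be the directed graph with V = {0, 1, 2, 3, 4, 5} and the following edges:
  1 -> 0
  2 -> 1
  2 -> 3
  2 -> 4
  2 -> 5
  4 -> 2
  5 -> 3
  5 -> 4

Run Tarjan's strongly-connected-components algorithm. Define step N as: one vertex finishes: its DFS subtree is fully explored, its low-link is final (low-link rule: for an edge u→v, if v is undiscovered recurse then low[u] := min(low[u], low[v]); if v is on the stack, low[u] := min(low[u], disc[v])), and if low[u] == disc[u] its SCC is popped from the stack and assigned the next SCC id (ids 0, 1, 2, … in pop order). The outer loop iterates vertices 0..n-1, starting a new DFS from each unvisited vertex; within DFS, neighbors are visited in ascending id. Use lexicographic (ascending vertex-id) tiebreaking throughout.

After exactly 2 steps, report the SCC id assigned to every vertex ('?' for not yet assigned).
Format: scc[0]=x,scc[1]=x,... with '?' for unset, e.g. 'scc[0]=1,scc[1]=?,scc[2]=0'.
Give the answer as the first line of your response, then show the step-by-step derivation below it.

scc[0]=0,scc[1]=1,scc[2]=?,scc[3]=?,scc[4]=?,scc[5]=?

step 1: low=(low[0]=0,low[1]=?,low[2]=?,low[3]=?,low[4]=?,low[5]=?); scc=(scc[0]=0,scc[1]=?,scc[2]=?,scc[3]=?,scc[4]=?,scc[5]=?)
step 2: low=(low[0]=0,low[1]=1,low[2]=?,low[3]=?,low[4]=?,low[5]=?); scc=(scc[0]=0,scc[1]=1,scc[2]=?,scc[3]=?,scc[4]=?,scc[5]=?)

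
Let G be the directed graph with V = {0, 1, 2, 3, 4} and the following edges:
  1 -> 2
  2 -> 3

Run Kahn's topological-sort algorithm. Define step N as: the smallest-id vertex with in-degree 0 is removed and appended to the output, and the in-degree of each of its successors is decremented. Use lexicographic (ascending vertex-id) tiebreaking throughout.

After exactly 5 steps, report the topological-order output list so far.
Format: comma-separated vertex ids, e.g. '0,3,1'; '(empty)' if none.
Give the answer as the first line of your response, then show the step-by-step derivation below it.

0,1,2,3,4

step 1: output 0; order=[0]; indeg=(0,0,1,1,0)
step 2: output 1; order=[0,1]; indeg=(0,0,0,1,0)
step 3: output 2; order=[0,1,2]; indeg=(0,0,0,0,0)
step 4: output 3; order=[0,1,2,3]; indeg=(0,0,0,0,0)
step 5: output 4; order=[0,1,2,3,4]; indeg=(0,0,0,0,0)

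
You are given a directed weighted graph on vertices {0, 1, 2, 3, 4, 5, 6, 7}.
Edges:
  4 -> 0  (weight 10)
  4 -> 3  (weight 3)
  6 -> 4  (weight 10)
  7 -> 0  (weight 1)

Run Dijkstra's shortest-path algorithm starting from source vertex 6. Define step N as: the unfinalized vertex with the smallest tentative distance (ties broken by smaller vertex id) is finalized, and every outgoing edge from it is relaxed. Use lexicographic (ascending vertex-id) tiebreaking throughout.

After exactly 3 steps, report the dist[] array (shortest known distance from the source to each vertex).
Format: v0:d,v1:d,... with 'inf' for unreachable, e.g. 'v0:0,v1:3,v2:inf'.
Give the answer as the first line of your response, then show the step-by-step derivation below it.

v0:20,v1:inf,v2:inf,v3:13,v4:10,v5:inf,v6:0,v7:inf

step 1: dist = v0:inf,v1:inf,v2:inf,v3:inf,v4:10,v5:inf,v6:0,v7:inf
step 2: dist = v0:20,v1:inf,v2:inf,v3:13,v4:10,v5:inf,v6:0,v7:inf
step 3: dist = v0:20,v1:inf,v2:inf,v3:13,v4:10,v5:inf,v6:0,v7:inf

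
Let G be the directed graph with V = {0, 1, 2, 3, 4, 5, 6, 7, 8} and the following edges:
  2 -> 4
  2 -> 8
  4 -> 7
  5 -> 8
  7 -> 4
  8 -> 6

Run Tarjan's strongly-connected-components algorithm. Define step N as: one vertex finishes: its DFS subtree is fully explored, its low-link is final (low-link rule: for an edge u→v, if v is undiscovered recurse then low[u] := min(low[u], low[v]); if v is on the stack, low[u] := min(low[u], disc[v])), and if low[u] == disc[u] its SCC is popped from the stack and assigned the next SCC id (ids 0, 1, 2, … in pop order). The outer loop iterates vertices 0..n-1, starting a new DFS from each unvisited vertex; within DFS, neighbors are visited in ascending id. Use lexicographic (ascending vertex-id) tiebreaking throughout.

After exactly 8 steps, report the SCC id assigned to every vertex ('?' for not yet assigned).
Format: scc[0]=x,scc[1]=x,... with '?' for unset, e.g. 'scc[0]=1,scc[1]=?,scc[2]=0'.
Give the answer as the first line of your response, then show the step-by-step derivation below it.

scc[0]=0,scc[1]=1,scc[2]=5,scc[3]=6,scc[4]=2,scc[5]=?,scc[6]=3,scc[7]=2,scc[8]=4

step 1: low=(low[0]=0,low[1]=?,low[2]=?,low[3]=?,low[4]=?,low[5]=?,low[6]=?,low[7]=?,low[8]=?); scc=(scc[0]=0,scc[1]=?,scc[2]=?,scc[3]=?,scc[4]=?,scc[5]=?,scc[6]=?,scc[7]=?,scc[8]=?)
step 2: low=(low[0]=0,low[1]=1,low[2]=?,low[3]=?,low[4]=?,low[5]=?,low[6]=?,low[7]=?,low[8]=?); scc=(scc[0]=0,scc[1]=1,scc[2]=?,scc[3]=?,scc[4]=?,scc[5]=?,scc[6]=?,scc[7]=?,scc[8]=?)
step 3: low=(low[0]=0,low[1]=1,low[2]=2,low[3]=?,low[4]=3,low[5]=?,low[6]=?,low[7]=3,low[8]=?); scc=(scc[0]=0,scc[1]=1,scc[2]=?,scc[3]=?,scc[4]=?,scc[5]=?,scc[6]=?,scc[7]=?,scc[8]=?)
step 4: low=(low[0]=0,low[1]=1,low[2]=2,low[3]=?,low[4]=3,low[5]=?,low[6]=?,low[7]=3,low[8]=?); scc=(scc[0]=0,scc[1]=1,scc[2]=?,scc[3]=?,scc[4]=2,scc[5]=?,scc[6]=?,scc[7]=2,scc[8]=?)
step 5: low=(low[0]=0,low[1]=1,low[2]=2,low[3]=?,low[4]=3,low[5]=?,low[6]=6,low[7]=3,low[8]=5); scc=(scc[0]=0,scc[1]=1,scc[2]=?,scc[3]=?,scc[4]=2,scc[5]=?,scc[6]=3,scc[7]=2,scc[8]=?)
step 6: low=(low[0]=0,low[1]=1,low[2]=2,low[3]=?,low[4]=3,low[5]=?,low[6]=6,low[7]=3,low[8]=5); scc=(scc[0]=0,scc[1]=1,scc[2]=?,scc[3]=?,scc[4]=2,scc[5]=?,scc[6]=3,scc[7]=2,scc[8]=4)
step 7: low=(low[0]=0,low[1]=1,low[2]=2,low[3]=?,low[4]=3,low[5]=?,low[6]=6,low[7]=3,low[8]=5); scc=(scc[0]=0,scc[1]=1,scc[2]=5,scc[3]=?,scc[4]=2,scc[5]=?,scc[6]=3,scc[7]=2,scc[8]=4)
step 8: low=(low[0]=0,low[1]=1,low[2]=2,low[3]=7,low[4]=3,low[5]=?,low[6]=6,low[7]=3,low[8]=5); scc=(scc[0]=0,scc[1]=1,scc[2]=5,scc[3]=6,scc[4]=2,scc[5]=?,scc[6]=3,scc[7]=2,scc[8]=4)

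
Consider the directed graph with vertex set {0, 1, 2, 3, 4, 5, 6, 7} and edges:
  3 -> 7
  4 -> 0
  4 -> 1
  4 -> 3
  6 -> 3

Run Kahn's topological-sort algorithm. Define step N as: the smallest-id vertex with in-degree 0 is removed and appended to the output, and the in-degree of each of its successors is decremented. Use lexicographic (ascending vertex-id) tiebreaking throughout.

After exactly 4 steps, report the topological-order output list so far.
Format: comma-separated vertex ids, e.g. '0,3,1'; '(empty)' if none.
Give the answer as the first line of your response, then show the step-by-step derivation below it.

2,4,0,1

step 1: output 2; order=[2]; indeg=(1,1,0,2,0,0,0,1)
step 2: output 4; order=[2,4]; indeg=(0,0,0,1,0,0,0,1)
step 3: output 0; order=[2,4,0]; indeg=(0,0,0,1,0,0,0,1)
step 4: output 1; order=[2,4,0,1]; indeg=(0,0,0,1,0,0,0,1)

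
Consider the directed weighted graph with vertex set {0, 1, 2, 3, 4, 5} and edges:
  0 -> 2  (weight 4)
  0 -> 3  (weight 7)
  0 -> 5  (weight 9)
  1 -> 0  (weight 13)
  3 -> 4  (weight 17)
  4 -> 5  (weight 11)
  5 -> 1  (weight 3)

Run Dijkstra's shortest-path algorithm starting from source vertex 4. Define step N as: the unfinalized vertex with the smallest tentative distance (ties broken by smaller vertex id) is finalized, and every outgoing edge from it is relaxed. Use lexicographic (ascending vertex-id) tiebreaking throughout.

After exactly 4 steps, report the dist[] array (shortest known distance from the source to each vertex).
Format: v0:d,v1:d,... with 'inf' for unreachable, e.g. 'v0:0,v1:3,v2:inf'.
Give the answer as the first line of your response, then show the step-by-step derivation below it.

v0:27,v1:14,v2:31,v3:34,v4:0,v5:11

step 1: dist = v0:inf,v1:inf,v2:inf,v3:inf,v4:0,v5:11
step 2: dist = v0:inf,v1:14,v2:inf,v3:inf,v4:0,v5:11
step 3: dist = v0:27,v1:14,v2:inf,v3:inf,v4:0,v5:11
step 4: dist = v0:27,v1:14,v2:31,v3:34,v4:0,v5:11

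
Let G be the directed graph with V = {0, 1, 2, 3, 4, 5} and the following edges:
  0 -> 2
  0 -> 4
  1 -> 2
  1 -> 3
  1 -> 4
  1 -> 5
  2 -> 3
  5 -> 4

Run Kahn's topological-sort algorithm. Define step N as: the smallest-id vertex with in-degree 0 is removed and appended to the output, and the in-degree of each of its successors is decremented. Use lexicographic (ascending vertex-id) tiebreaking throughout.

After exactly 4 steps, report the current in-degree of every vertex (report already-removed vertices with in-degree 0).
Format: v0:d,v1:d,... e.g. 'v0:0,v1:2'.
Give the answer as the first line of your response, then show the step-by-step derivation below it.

v0:0,v1:0,v2:0,v3:0,v4:1,v5:0

step 1: output 0; order=[0]; indeg=(0,0,1,2,2,1)
step 2: output 1; order=[0,1]; indeg=(0,0,0,1,1,0)
step 3: output 2; order=[0,1,2]; indeg=(0,0,0,0,1,0)
step 4: output 3; order=[0,1,2,3]; indeg=(0,0,0,0,1,0)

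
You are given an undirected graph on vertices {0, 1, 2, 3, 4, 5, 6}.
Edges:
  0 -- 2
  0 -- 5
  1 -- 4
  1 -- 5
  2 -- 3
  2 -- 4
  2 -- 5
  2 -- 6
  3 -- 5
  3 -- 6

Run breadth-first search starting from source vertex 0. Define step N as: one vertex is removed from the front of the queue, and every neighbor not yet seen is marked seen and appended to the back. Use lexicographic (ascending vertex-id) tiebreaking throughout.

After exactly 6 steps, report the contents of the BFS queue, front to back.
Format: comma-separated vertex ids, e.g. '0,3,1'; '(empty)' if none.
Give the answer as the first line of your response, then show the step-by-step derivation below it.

1

step 1: dequeue 0; queue=[2,5]; order=0
step 2: dequeue 2; queue=[5,3,4,6]; order=0,2
step 3: dequeue 5; queue=[3,4,6,1]; order=0,2,5
step 4: dequeue 3; queue=[4,6,1]; order=0,2,5,3
step 5: dequeue 4; queue=[6,1]; order=0,2,5,3,4
step 6: dequeue 6; queue=[1]; order=0,2,5,3,4,6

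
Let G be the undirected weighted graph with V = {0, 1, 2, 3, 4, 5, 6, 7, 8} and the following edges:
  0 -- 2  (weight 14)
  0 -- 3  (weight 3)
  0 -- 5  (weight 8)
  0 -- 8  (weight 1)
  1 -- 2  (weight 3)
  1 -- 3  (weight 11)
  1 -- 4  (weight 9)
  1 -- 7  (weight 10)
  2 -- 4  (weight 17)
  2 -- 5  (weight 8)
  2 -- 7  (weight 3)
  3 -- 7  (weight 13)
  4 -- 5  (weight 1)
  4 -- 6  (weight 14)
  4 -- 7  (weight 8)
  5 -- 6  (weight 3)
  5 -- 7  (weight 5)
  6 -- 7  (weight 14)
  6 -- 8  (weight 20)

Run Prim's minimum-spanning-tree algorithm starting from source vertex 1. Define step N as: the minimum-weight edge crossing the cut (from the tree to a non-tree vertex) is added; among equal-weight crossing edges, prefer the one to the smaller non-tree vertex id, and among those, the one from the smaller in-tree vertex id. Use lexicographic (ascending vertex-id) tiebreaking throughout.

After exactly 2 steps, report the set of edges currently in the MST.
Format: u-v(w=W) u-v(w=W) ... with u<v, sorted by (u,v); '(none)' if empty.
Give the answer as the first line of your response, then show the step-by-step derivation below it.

1-2(w=3) 2-7(w=3)

step 1: add edge 1-2 (w=3); MST = {1-2(w=3)}
step 2: add edge 2-7 (w=3); MST = {1-2(w=3) 2-7(w=3)}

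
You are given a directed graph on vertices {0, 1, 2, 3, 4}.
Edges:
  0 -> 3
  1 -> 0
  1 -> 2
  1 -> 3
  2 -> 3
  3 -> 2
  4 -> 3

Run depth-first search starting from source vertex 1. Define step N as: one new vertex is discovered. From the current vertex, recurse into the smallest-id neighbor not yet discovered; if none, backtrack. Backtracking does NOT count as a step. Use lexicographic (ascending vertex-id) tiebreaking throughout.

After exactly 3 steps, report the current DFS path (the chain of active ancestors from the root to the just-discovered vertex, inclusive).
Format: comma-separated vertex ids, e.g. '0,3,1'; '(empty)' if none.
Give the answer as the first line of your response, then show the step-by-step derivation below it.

1,0,3

step 1: discover 1; path=1; order=1
step 2: discover 0; path=1>0; order=1,0
step 3: discover 3; path=1>0>3; order=1,0,3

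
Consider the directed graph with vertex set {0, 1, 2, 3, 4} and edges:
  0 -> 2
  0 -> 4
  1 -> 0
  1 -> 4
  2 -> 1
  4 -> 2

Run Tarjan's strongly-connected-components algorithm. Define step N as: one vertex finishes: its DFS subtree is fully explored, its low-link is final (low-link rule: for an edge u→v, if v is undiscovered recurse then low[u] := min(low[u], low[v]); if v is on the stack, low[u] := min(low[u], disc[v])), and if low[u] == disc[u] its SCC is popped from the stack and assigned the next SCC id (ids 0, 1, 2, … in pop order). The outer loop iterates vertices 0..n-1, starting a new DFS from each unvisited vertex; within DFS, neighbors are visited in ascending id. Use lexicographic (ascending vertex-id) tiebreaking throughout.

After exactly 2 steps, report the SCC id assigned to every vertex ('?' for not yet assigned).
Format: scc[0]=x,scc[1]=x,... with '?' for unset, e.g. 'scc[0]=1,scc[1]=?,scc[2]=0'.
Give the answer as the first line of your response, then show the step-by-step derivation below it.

scc[0]=?,scc[1]=?,scc[2]=?,scc[3]=?,scc[4]=?

step 1: low=(low[0]=0,low[1]=0,low[2]=1,low[3]=?,low[4]=1); scc=(scc[0]=?,scc[1]=?,scc[2]=?,scc[3]=?,scc[4]=?)
step 2: low=(low[0]=0,low[1]=0,low[2]=1,low[3]=?,low[4]=1); scc=(scc[0]=?,scc[1]=?,scc[2]=?,scc[3]=?,scc[4]=?)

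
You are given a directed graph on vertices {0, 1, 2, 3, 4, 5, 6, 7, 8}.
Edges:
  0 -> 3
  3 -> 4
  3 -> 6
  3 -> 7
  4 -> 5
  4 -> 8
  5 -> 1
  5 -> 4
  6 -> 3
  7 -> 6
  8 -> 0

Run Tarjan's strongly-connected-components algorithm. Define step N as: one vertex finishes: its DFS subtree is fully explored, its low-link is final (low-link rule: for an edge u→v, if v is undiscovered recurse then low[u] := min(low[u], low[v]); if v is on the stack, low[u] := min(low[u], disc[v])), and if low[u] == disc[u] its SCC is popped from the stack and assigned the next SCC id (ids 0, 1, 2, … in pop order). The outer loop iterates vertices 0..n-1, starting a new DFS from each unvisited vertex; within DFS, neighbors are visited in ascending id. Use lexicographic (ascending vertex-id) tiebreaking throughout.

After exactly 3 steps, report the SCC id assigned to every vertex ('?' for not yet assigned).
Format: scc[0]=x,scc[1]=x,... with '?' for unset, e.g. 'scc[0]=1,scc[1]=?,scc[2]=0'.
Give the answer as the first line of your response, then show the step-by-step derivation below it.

scc[0]=?,scc[1]=0,scc[2]=?,scc[3]=?,scc[4]=?,scc[5]=?,scc[6]=?,scc[7]=?,scc[8]=?

step 1: low=(low[0]=0,low[1]=4,low[2]=?,low[3]=1,low[4]=2,low[5]=3,low[6]=?,low[7]=?,low[8]=?); scc=(scc[0]=?,scc[1]=0,scc[2]=?,scc[3]=?,scc[4]=?,scc[5]=?,scc[6]=?,scc[7]=?,scc[8]=?)
step 2: low=(low[0]=0,low[1]=4,low[2]=?,low[3]=1,low[4]=2,low[5]=2,low[6]=?,low[7]=?,low[8]=?); scc=(scc[0]=?,scc[1]=0,scc[2]=?,scc[3]=?,scc[4]=?,scc[5]=?,scc[6]=?,scc[7]=?,scc[8]=?)
step 3: low=(low[0]=0,low[1]=4,low[2]=?,low[3]=1,low[4]=2,low[5]=2,low[6]=?,low[7]=?,low[8]=0); scc=(scc[0]=?,scc[1]=0,scc[2]=?,scc[3]=?,scc[4]=?,scc[5]=?,scc[6]=?,scc[7]=?,scc[8]=?)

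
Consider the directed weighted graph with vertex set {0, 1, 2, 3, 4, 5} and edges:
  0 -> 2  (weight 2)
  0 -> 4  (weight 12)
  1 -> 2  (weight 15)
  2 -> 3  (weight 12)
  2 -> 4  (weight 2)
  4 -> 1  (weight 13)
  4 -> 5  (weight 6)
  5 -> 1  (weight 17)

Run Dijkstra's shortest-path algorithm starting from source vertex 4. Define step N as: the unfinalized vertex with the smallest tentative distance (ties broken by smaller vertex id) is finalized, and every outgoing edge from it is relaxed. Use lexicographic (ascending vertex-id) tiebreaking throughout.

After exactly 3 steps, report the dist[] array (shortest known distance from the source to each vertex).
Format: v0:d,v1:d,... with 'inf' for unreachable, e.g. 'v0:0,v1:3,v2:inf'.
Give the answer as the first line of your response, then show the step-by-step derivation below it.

v0:inf,v1:13,v2:28,v3:inf,v4:0,v5:6

step 1: dist = v0:inf,v1:13,v2:inf,v3:inf,v4:0,v5:6
step 2: dist = v0:inf,v1:13,v2:inf,v3:inf,v4:0,v5:6
step 3: dist = v0:inf,v1:13,v2:28,v3:inf,v4:0,v5:6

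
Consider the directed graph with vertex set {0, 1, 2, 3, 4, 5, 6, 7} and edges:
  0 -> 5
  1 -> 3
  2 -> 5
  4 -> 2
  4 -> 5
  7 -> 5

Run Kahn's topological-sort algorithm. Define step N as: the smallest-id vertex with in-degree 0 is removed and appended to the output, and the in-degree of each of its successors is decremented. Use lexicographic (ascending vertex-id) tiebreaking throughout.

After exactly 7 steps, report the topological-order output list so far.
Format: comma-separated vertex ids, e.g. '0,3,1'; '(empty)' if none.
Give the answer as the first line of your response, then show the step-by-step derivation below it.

0,1,3,4,2,6,7

step 1: output 0; order=[0]; indeg=(0,0,1,1,0,3,0,0)
step 2: output 1; order=[0,1]; indeg=(0,0,1,0,0,3,0,0)
step 3: output 3; order=[0,1,3]; indeg=(0,0,1,0,0,3,0,0)
step 4: output 4; order=[0,1,3,4]; indeg=(0,0,0,0,0,2,0,0)
step 5: output 2; order=[0,1,3,4,2]; indeg=(0,0,0,0,0,1,0,0)
step 6: output 6; order=[0,1,3,4,2,6]; indeg=(0,0,0,0,0,1,0,0)
step 7: output 7; order=[0,1,3,4,2,6,7]; indeg=(0,0,0,0,0,0,0,0)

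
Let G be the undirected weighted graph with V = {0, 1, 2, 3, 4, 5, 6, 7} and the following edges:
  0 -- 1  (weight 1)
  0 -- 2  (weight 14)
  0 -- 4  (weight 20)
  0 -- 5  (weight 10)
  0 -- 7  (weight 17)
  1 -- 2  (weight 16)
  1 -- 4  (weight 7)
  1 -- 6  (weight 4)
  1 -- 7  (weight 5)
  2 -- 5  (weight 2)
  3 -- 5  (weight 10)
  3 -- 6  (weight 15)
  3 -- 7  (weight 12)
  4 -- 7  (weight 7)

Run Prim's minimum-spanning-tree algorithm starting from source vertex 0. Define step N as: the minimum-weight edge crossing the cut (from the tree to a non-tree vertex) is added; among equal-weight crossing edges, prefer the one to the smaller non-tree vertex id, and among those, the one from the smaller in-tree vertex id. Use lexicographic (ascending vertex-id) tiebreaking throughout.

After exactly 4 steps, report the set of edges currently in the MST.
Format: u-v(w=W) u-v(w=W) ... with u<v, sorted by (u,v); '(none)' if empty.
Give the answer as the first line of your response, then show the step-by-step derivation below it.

0-1(w=1) 1-4(w=7) 1-6(w=4) 1-7(w=5)

step 1: add edge 0-1 (w=1); MST = {0-1(w=1)}
step 2: add edge 1-6 (w=4); MST = {0-1(w=1) 1-6(w=4)}
step 3: add edge 1-7 (w=5); MST = {0-1(w=1) 1-6(w=4) 1-7(w=5)}
step 4: add edge 1-4 (w=7); MST = {0-1(w=1) 1-4(w=7) 1-6(w=4) 1-7(w=5)}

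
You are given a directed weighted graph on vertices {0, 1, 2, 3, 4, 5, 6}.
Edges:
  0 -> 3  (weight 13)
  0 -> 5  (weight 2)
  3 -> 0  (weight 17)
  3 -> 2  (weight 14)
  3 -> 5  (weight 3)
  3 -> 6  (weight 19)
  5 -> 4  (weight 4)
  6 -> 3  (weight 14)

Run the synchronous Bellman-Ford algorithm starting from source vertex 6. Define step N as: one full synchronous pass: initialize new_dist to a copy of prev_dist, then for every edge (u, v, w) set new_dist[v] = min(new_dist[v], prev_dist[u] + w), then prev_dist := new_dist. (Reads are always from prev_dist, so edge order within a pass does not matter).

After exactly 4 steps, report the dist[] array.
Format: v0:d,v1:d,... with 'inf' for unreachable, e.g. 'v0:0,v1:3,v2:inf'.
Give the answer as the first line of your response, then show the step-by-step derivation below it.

v0:31,v1:inf,v2:28,v3:14,v4:21,v5:17,v6:0

step 1: dist = v0:inf,v1:inf,v2:inf,v3:14,v4:inf,v5:inf,v6:0
step 2: dist = v0:31,v1:inf,v2:28,v3:14,v4:inf,v5:17,v6:0
step 3: dist = v0:31,v1:inf,v2:28,v3:14,v4:21,v5:17,v6:0
step 4: dist = v0:31,v1:inf,v2:28,v3:14,v4:21,v5:17,v6:0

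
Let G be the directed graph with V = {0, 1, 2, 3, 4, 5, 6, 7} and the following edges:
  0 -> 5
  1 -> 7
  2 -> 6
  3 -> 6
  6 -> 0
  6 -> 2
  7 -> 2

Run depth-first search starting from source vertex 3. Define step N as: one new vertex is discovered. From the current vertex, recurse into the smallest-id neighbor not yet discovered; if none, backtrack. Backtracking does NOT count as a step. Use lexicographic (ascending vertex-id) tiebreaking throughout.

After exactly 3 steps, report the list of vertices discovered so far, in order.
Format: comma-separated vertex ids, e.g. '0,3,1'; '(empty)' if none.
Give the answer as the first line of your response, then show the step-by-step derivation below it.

3,6,0

step 1: discover 3; path=3; order=3
step 2: discover 6; path=3>6; order=3,6
step 3: discover 0; path=3>6>0; order=3,6,0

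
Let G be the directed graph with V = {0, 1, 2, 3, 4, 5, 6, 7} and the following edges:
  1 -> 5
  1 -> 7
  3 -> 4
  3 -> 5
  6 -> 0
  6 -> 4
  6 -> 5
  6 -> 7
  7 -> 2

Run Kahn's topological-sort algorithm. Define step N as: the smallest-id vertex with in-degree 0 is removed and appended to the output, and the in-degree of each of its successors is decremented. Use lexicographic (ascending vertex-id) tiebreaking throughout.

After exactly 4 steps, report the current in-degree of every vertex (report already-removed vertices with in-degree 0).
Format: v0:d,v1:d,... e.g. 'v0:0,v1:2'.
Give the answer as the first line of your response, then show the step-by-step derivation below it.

v0:0,v1:0,v2:1,v3:0,v4:0,v5:0,v6:0,v7:0

step 1: output 1; order=[1]; indeg=(1,0,1,0,2,2,0,1)
step 2: output 3; order=[1,3]; indeg=(1,0,1,0,1,1,0,1)
step 3: output 6; order=[1,3,6]; indeg=(0,0,1,0,0,0,0,0)
step 4: output 0; order=[1,3,6,0]; indeg=(0,0,1,0,0,0,0,0)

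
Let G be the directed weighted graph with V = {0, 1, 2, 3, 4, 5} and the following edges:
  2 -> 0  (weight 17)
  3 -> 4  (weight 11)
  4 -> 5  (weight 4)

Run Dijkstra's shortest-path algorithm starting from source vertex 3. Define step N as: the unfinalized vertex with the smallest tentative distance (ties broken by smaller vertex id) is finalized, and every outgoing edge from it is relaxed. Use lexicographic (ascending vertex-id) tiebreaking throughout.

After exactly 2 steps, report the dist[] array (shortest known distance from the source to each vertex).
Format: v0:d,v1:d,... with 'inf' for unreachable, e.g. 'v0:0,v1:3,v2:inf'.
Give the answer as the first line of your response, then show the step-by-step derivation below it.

v0:inf,v1:inf,v2:inf,v3:0,v4:11,v5:15

step 1: dist = v0:inf,v1:inf,v2:inf,v3:0,v4:11,v5:inf
step 2: dist = v0:inf,v1:inf,v2:inf,v3:0,v4:11,v5:15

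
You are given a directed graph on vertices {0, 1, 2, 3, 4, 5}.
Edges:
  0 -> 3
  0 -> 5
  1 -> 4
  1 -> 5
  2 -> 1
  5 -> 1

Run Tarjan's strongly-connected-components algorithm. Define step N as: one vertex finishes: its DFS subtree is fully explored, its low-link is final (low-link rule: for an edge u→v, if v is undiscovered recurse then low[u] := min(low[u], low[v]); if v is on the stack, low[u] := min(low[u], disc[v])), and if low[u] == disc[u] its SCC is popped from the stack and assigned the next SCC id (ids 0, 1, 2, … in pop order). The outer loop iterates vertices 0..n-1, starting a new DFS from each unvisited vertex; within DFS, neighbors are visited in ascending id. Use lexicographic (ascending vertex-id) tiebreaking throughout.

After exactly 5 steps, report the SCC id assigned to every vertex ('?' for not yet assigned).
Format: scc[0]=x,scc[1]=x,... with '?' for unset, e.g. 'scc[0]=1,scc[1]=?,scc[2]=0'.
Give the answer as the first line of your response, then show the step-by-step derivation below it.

scc[0]=3,scc[1]=2,scc[2]=?,scc[3]=0,scc[4]=1,scc[5]=2

step 1: low=(low[0]=0,low[1]=?,low[2]=?,low[3]=1,low[4]=?,low[5]=?); scc=(scc[0]=?,scc[1]=?,scc[2]=?,scc[3]=0,scc[4]=?,scc[5]=?)
step 2: low=(low[0]=0,low[1]=3,low[2]=?,low[3]=1,low[4]=4,low[5]=2); scc=(scc[0]=?,scc[1]=?,scc[2]=?,scc[3]=0,scc[4]=1,scc[5]=?)
step 3: low=(low[0]=0,low[1]=2,low[2]=?,low[3]=1,low[4]=4,low[5]=2); scc=(scc[0]=?,scc[1]=?,scc[2]=?,scc[3]=0,scc[4]=1,scc[5]=?)
step 4: low=(low[0]=0,low[1]=2,low[2]=?,low[3]=1,low[4]=4,low[5]=2); scc=(scc[0]=?,scc[1]=2,scc[2]=?,scc[3]=0,scc[4]=1,scc[5]=2)
step 5: low=(low[0]=0,low[1]=2,low[2]=?,low[3]=1,low[4]=4,low[5]=2); scc=(scc[0]=3,scc[1]=2,scc[2]=?,scc[3]=0,scc[4]=1,scc[5]=2)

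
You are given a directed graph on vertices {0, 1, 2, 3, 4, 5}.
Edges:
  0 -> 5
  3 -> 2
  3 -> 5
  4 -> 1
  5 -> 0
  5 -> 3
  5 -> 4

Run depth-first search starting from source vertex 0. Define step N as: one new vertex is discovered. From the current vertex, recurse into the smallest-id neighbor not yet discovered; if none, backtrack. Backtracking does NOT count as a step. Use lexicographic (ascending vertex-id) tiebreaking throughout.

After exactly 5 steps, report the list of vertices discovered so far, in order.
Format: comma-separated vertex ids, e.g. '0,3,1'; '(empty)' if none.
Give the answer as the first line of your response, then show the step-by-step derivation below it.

0,5,3,2,4

step 1: discover 0; path=0; order=0
step 2: discover 5; path=0>5; order=0,5
step 3: discover 3; path=0>5>3; order=0,5,3
step 4: discover 2; path=0>5>3>2; order=0,5,3,2
step 5: discover 4; path=0>5>4; order=0,5,3,2,4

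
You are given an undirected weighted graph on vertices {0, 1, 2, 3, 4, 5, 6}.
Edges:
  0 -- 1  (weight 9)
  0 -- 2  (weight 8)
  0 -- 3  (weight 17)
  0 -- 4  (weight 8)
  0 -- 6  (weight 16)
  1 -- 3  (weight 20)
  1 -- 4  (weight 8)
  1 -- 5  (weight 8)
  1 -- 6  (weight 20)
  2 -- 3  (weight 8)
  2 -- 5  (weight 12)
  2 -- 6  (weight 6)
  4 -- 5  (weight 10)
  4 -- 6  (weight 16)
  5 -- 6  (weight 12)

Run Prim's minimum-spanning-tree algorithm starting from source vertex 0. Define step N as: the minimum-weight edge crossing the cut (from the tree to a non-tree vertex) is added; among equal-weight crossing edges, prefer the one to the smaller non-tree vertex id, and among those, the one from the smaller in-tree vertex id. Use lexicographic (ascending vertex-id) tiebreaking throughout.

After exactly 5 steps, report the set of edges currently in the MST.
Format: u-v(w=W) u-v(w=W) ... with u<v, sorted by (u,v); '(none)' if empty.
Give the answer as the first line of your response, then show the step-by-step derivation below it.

0-2(w=8) 0-4(w=8) 1-4(w=8) 2-3(w=8) 2-6(w=6)

step 1: add edge 0-2 (w=8); MST = {0-2(w=8)}
step 2: add edge 2-6 (w=6); MST = {0-2(w=8) 2-6(w=6)}
step 3: add edge 2-3 (w=8); MST = {0-2(w=8) 2-3(w=8) 2-6(w=6)}
step 4: add edge 0-4 (w=8); MST = {0-2(w=8) 0-4(w=8) 2-3(w=8) 2-6(w=6)}
step 5: add edge 1-4 (w=8); MST = {0-2(w=8) 0-4(w=8) 1-4(w=8) 2-3(w=8) 2-6(w=6)}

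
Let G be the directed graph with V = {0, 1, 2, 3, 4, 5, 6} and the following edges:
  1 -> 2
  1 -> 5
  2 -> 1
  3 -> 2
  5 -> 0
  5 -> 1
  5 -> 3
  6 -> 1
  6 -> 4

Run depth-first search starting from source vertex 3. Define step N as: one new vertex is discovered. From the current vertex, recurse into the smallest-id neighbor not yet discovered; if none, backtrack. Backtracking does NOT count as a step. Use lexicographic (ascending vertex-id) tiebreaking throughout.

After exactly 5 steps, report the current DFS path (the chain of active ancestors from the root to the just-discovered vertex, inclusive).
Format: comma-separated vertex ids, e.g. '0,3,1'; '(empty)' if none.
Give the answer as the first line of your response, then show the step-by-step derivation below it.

3,2,1,5,0

step 1: discover 3; path=3; order=3
step 2: discover 2; path=3>2; order=3,2
step 3: discover 1; path=3>2>1; order=3,2,1
step 4: discover 5; path=3>2>1>5; order=3,2,1,5
step 5: discover 0; path=3>2>1>5>0; order=3,2,1,5,0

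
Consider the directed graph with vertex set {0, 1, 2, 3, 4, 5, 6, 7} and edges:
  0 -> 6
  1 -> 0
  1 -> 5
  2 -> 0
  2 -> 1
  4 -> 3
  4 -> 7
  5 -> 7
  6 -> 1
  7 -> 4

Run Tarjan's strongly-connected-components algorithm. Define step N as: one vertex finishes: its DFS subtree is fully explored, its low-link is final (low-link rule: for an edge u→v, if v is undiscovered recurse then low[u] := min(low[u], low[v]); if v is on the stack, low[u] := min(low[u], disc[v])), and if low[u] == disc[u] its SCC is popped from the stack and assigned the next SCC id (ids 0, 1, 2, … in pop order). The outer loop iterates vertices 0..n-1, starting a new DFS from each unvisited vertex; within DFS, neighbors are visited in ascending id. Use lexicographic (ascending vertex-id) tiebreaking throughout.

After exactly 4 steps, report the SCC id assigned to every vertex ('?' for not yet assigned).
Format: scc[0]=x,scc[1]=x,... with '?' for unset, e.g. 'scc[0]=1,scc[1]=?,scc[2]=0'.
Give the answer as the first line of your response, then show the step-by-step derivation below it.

scc[0]=?,scc[1]=?,scc[2]=?,scc[3]=0,scc[4]=1,scc[5]=2,scc[6]=?,scc[7]=1

step 1: low=(low[0]=0,low[1]=0,low[2]=?,low[3]=6,low[4]=5,low[5]=3,low[6]=1,low[7]=4); scc=(scc[0]=?,scc[1]=?,scc[2]=?,scc[3]=0,scc[4]=?,scc[5]=?,scc[6]=?,scc[7]=?)
step 2: low=(low[0]=0,low[1]=0,low[2]=?,low[3]=6,low[4]=4,low[5]=3,low[6]=1,low[7]=4); scc=(scc[0]=?,scc[1]=?,scc[2]=?,scc[3]=0,scc[4]=?,scc[5]=?,scc[6]=?,scc[7]=?)
step 3: low=(low[0]=0,low[1]=0,low[2]=?,low[3]=6,low[4]=4,low[5]=3,low[6]=1,low[7]=4); scc=(scc[0]=?,scc[1]=?,scc[2]=?,scc[3]=0,scc[4]=1,scc[5]=?,scc[6]=?,scc[7]=1)
step 4: low=(low[0]=0,low[1]=0,low[2]=?,low[3]=6,low[4]=4,low[5]=3,low[6]=1,low[7]=4); scc=(scc[0]=?,scc[1]=?,scc[2]=?,scc[3]=0,scc[4]=1,scc[5]=2,scc[6]=?,scc[7]=1)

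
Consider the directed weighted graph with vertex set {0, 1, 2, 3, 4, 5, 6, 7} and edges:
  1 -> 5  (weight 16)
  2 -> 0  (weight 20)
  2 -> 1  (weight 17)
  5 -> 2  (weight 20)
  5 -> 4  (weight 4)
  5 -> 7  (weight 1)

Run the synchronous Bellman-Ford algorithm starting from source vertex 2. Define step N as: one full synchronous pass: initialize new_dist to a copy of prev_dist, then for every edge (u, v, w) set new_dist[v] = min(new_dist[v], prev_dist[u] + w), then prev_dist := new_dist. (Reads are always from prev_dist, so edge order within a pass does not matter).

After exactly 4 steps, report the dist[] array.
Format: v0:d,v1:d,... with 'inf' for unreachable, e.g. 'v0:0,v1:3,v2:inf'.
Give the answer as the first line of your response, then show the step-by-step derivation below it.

v0:20,v1:17,v2:0,v3:inf,v4:37,v5:33,v6:inf,v7:34

step 1: dist = v0:20,v1:17,v2:0,v3:inf,v4:inf,v5:inf,v6:inf,v7:inf
step 2: dist = v0:20,v1:17,v2:0,v3:inf,v4:inf,v5:33,v6:inf,v7:inf
step 3: dist = v0:20,v1:17,v2:0,v3:inf,v4:37,v5:33,v6:inf,v7:34
step 4: dist = v0:20,v1:17,v2:0,v3:inf,v4:37,v5:33,v6:inf,v7:34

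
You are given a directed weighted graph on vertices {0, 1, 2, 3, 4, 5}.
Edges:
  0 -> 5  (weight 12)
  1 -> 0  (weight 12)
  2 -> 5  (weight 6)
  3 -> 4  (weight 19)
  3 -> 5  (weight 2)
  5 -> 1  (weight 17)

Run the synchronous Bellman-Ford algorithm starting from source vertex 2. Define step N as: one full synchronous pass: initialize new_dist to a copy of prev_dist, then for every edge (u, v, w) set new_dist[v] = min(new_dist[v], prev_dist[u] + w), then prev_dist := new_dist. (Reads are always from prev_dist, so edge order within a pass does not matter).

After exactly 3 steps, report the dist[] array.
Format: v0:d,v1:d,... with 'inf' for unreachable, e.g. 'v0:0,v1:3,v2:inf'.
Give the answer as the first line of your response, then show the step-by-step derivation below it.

v0:35,v1:23,v2:0,v3:inf,v4:inf,v5:6

step 1: dist = v0:inf,v1:inf,v2:0,v3:inf,v4:inf,v5:6
step 2: dist = v0:inf,v1:23,v2:0,v3:inf,v4:inf,v5:6
step 3: dist = v0:35,v1:23,v2:0,v3:inf,v4:inf,v5:6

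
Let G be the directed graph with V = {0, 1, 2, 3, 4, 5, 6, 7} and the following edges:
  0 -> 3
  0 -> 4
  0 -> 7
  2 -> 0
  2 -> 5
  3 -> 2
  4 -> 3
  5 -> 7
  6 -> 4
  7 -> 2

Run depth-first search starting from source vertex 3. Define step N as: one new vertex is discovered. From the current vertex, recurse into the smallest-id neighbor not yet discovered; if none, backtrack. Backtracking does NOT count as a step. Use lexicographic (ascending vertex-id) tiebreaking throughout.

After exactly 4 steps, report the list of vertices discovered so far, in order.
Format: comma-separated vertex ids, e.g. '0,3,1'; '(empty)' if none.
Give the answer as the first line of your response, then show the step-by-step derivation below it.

3,2,0,4

step 1: discover 3; path=3; order=3
step 2: discover 2; path=3>2; order=3,2
step 3: discover 0; path=3>2>0; order=3,2,0
step 4: discover 4; path=3>2>0>4; order=3,2,0,4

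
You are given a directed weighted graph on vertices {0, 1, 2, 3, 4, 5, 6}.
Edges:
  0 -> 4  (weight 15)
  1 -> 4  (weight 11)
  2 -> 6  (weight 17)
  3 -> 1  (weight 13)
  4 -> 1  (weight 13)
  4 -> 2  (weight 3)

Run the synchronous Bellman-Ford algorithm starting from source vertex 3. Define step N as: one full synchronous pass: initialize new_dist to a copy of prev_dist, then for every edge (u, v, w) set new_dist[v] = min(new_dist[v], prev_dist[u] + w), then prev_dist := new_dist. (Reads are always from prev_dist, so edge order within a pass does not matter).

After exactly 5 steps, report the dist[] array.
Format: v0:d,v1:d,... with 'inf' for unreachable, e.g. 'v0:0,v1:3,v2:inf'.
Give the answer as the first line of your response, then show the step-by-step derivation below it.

v0:inf,v1:13,v2:27,v3:0,v4:24,v5:inf,v6:44

step 1: dist = v0:inf,v1:13,v2:inf,v3:0,v4:inf,v5:inf,v6:inf
step 2: dist = v0:inf,v1:13,v2:inf,v3:0,v4:24,v5:inf,v6:inf
step 3: dist = v0:inf,v1:13,v2:27,v3:0,v4:24,v5:inf,v6:inf
step 4: dist = v0:inf,v1:13,v2:27,v3:0,v4:24,v5:inf,v6:44
step 5: dist = v0:inf,v1:13,v2:27,v3:0,v4:24,v5:inf,v6:44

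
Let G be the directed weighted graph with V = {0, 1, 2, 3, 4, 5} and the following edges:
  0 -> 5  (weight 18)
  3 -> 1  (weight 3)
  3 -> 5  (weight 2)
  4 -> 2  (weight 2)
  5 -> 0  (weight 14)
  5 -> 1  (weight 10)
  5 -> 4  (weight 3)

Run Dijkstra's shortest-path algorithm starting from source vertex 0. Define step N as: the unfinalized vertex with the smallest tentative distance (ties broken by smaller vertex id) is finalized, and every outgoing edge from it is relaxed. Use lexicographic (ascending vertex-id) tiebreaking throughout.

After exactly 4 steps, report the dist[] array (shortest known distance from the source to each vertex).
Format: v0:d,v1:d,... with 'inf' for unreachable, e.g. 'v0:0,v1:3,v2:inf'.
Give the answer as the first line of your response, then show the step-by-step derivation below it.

v0:0,v1:28,v2:23,v3:inf,v4:21,v5:18

step 1: dist = v0:0,v1:inf,v2:inf,v3:inf,v4:inf,v5:18
step 2: dist = v0:0,v1:28,v2:inf,v3:inf,v4:21,v5:18
step 3: dist = v0:0,v1:28,v2:23,v3:inf,v4:21,v5:18
step 4: dist = v0:0,v1:28,v2:23,v3:inf,v4:21,v5:18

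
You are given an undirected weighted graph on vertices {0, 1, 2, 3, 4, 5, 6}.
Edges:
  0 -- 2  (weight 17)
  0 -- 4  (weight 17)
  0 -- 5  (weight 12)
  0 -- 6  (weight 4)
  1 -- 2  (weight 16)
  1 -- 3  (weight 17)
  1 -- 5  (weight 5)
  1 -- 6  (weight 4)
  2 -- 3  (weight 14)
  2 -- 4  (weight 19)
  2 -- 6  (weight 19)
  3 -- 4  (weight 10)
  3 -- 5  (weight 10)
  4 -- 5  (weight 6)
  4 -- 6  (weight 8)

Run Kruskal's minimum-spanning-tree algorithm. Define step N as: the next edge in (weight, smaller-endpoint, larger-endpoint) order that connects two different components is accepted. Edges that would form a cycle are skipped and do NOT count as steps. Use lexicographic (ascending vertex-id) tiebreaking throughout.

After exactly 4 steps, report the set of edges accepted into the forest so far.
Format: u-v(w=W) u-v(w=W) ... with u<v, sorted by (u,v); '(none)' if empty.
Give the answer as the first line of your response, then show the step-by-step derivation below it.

0-6(w=4) 1-5(w=5) 1-6(w=4) 4-5(w=6)

step 1: add edge 0-6 (w=4); MST = {0-6(w=4)}
step 2: add edge 1-6 (w=4); MST = {0-6(w=4) 1-6(w=4)}
step 3: add edge 1-5 (w=5); MST = {0-6(w=4) 1-5(w=5) 1-6(w=4)}
step 4: add edge 4-5 (w=6); MST = {0-6(w=4) 1-5(w=5) 1-6(w=4) 4-5(w=6)}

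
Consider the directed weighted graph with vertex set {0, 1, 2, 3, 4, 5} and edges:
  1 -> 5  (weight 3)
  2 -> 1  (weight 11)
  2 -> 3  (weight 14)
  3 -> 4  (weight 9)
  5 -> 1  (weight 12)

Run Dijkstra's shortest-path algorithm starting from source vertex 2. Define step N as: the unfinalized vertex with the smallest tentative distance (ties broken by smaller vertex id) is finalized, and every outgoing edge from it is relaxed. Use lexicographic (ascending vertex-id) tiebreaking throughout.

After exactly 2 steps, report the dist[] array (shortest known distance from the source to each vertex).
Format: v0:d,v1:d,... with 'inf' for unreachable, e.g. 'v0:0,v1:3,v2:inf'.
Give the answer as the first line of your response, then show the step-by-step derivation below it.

v0:inf,v1:11,v2:0,v3:14,v4:inf,v5:14

step 1: dist = v0:inf,v1:11,v2:0,v3:14,v4:inf,v5:inf
step 2: dist = v0:inf,v1:11,v2:0,v3:14,v4:inf,v5:14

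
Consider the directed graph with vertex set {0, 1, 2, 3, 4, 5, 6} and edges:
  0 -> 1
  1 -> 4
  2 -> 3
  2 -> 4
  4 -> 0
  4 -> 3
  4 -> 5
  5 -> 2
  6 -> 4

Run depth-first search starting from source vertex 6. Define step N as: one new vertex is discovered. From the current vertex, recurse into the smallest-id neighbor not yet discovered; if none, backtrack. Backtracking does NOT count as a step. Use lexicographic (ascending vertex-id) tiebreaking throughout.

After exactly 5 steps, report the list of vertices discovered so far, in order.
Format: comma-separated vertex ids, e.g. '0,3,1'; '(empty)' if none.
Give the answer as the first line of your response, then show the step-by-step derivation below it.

6,4,0,1,3

step 1: discover 6; path=6; order=6
step 2: discover 4; path=6>4; order=6,4
step 3: discover 0; path=6>4>0; order=6,4,0
step 4: discover 1; path=6>4>0>1; order=6,4,0,1
step 5: discover 3; path=6>4>3; order=6,4,0,1,3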